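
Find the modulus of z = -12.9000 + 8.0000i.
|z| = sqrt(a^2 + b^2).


|z| = sqrt((-12.9)^2 + 8^2) = sqrt(166.41 + 64) = sqrt(230.41) = 15.1793

|z| = 15.1793


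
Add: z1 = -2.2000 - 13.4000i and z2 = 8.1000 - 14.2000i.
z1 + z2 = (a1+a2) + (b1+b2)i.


Real: -2.2 + 8.1 = 5.9
Imag: -13.4 - 14.2 = -27.6

5.9000 - 27.6000i


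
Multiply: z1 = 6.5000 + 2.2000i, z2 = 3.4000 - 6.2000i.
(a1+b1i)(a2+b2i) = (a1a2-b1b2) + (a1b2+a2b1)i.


Real = 6.5*3.4 - 2.2*(-6.2) = 22.1 - (-13.64) = 35.74
Imag = 6.5*(-6.2) + 3.4*2.2 = -40.3 + 7.48 = -32.82

35.7400 - 32.8200i


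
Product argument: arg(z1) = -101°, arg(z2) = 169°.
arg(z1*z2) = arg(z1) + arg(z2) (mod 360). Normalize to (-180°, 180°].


arg(z1*z2) = -101° + 169° = 68°
Normalized to (-180°, 180°]: 68°

68°


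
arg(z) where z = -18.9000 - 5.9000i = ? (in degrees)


Re = -18.9, Im = -5.9
arg = atan2(-5.9, -18.9) = -162.6632 degrees

arg(z) = -162.6632 degrees


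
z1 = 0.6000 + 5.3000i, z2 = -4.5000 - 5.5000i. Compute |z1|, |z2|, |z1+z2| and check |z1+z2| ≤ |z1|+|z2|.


|z1| = sqrt(0.6^2 + 5.3^2) = sqrt(28.45) = 5.3339
|z2| = sqrt((-4.5)^2 + (-5.5)^2) = sqrt(50.5) = 7.1063
z1+z2 = -3.9000 - 0.2000i
|z1+z2| = sqrt(15.25) = 3.9051
|z1|+|z2| = 5.3339 + 7.1063 = 12.4402

|z1+z2| = 3.9051 ≤ |z1|+|z2| = 12.4402 (verified)


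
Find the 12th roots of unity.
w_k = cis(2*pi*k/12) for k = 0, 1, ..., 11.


The 12th roots of unity are cis(360k/12°) for k=0..11
Angle step = 360/12 = 30°
Primitive root: cis(30°)
Primitive root = 0.8660 + 0.5000i

12 roots at angles: 0°, 30°, 60°, 90°, 120°, 150°, 180°, 210°, 240°, 270°, 300°, 330°


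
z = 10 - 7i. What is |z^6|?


|z| = sqrt(100+49) = sqrt(149) = 12.2066
|z^6| = |z|^6 = (sqrt(149))^6 = 149^3 = 3307949

|z^6| = 3307949


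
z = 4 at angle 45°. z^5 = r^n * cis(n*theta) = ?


r^5 = 4^5 = 1024
n*theta = 5*45° = 225° = 225° (mod 360)
a = 1024*cos(225°) = -724.0773
b = 1024*sin(225°) = -724.0773

1024 cis(225°) = -724.0773 - 724.0773i


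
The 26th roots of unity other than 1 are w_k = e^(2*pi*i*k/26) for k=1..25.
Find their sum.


With w = e^(2*pi*i/26), all 26 of the 26th roots of unity w^0 = 1, w, ..., w^(25) sum to 0: 1 + w + ... + w^(25) = (1 - w^26)/(1 - w) = 0 since w^26 = 1, w ≠ 1.
Removing the root 1: w + w^2 + ... + w^(25) = 0 - 1 = -1

Sum = -1


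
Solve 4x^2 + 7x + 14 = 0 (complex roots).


disc = 7^2 - 4*4*14 = 49 - 224 = -175
sqrt(|disc|) = sqrt(175) = 13.2288
Real part = -7/(2*4) = -0.8750
Imag part = 13.2288/(2*4) = 1.6536

-0.8750 ± 1.6536i


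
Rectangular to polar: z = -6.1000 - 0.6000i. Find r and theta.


r = sqrt(37.21+0.36) = sqrt(37.57) = 6.1294
theta = atan2(-0.6, -6.1) = -174.3824 degrees

r = 6.1294, theta = -174.3824 degrees


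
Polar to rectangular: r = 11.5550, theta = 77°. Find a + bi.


a = 11.5550*cos(77°) = 11.5550*0.22495 = 2.5993
b = 11.5550*sin(77°) = 11.5550*0.97437 = 11.2588

2.5993 + 11.2588i


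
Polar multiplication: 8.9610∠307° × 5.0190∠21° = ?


r = 8.9610 * 5.0190 = 44.9753
theta = 307° + 21° = 328° = 328° (mod 360)

44.9753 cis(328°)


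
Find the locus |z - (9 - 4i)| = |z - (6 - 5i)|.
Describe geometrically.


Equal distances means the locus is the perpendicular bisector of z1 and z2.
Midpoint = ((9+6)/2, (-4+(-5))/2) = (7.5000, -4.5000)

Perpendicular bisector through (7.5000, -4.5000)


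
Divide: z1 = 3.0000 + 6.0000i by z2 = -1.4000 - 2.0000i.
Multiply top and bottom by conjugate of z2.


Conjugate of z2 = -1.4000 + 2.0000i
Numerator: (3.0000 + 6.0000i)(-1.4000 + 2.0000i) = -16.2000 - 2.4000i
Denominator: (-1.4)^2 + (-2)^2 = 5.96
Result = (-16.2000 - 2.4000i)/5.96

-2.7181 - 0.4027i


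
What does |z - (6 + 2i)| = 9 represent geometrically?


|z - z0| = r is a circle with center z0 and radius r.
Center = (6, 2), radius = 9

Circle with center (6, 2) and radius 9


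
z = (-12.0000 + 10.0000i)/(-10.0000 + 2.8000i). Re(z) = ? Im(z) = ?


Multiply by conjugate: (-12.0000 + 10.0000i)(-10.0000 - 2.8000i) / ((-10)^2 + 2.8^2)
Numerator real = -12*(-10) + 10*2.8 = 148
Numerator imag = 10*(-10) - (-12)*2.8 = -66.4
Denominator = 107.84
Re(z) = 148/107.84 = 1.3724
Im(z) = -66.4/107.84 = -0.6157

Re(z) = 1.3724, Im(z) = -0.6157


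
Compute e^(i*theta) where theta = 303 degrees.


cos(303°) = 0.5446
sin(303°) = -0.8387

e^(i*303°) = 0.5446 - 0.8387i


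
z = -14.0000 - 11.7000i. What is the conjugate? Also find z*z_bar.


z_bar = -14.0000 + 11.7000i
z*z_bar = (-14)^2 + (-11.7)^2 = 196 + 136.89 = 332.89

z_bar = -14.0000 + 11.7000i, z*z_bar = 332.89


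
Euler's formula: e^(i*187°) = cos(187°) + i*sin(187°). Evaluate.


cos(187°) = -0.9925
sin(187°) = -0.1219

e^(i*187°) = -0.9925 - 0.1219i


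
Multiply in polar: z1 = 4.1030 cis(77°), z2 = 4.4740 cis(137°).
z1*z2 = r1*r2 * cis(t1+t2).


r = 4.1030 * 4.4740 = 18.3568
theta = 77° + 137° = 214° = 214° (mod 360)

18.3568 cis(214°)


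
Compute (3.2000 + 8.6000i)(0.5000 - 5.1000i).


Real = 3.2*0.5 - 8.6*(-5.1) = 1.6 - (-43.86) = 45.46
Imag = 3.2*(-5.1) + 0.5*8.6 = -16.32 + 4.3 = -12.02

45.4600 - 12.0200i


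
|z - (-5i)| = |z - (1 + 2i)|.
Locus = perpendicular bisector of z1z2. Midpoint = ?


Equal distances means the locus is the perpendicular bisector of z1 and z2.
Midpoint = ((0+1)/2, (-5+2)/2) = (0.5000, -1.5000)

Perpendicular bisector through (0.5000, -1.5000)


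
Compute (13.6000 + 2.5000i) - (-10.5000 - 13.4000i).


Real: 13.6 + 10.5 = 24.1
Imag: 2.5 + 13.4 = 15.9

24.1000 + 15.9000i


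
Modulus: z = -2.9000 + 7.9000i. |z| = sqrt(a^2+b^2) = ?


|z| = sqrt((-2.9)^2 + 7.9^2) = sqrt(8.41 + 62.41) = sqrt(70.82) = 8.4155

|z| = 8.4155


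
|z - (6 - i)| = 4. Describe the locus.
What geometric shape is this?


|z - z0| = r is a circle with center z0 and radius r.
Center = (6, -1), radius = 4

Circle with center (6, -1) and radius 4


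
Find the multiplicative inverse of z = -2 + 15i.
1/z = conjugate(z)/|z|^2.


|z|^2 = 4+225 = 229
1/z = (-2 - 15i)/229

1/z = -0.0087 - 0.0655i


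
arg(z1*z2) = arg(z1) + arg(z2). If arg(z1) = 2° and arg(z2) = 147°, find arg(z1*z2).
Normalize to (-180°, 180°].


arg(z1*z2) = 2° + 147° = 149°
Normalized to (-180°, 180°]: 149°

149°


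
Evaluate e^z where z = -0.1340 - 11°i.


e^-0.1340 = 0.8746
cos(-11°) = 0.9816
sin(-11°) = -0.1908
Real = 0.8746*0.9816 = 0.8585
Imag = 0.8746*(-0.1908) = -0.1669

0.8585 - 0.1669i


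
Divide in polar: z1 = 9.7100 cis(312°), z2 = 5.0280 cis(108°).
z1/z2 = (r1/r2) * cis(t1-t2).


r = 9.7100 / 5.0280 = 1.9312
theta = 312° - 108° = 204° = 204° (mod 360)

1.9312 cis(204°)


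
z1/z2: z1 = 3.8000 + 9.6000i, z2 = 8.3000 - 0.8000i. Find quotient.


Conjugate of z2 = 8.3000 + 0.8000i
Numerator: (3.8000 + 9.6000i)(8.3000 + 0.8000i) = 23.8600 + 82.7200i
Denominator: 8.3^2 + (-0.8)^2 = 69.53
Result = (23.8600 + 82.7200i)/69.53

0.3432 + 1.1897i


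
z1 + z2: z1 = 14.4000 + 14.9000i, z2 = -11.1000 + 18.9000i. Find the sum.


Real: 14.4 - 11.1 = 3.3
Imag: 14.9 + 18.9 = 33.8

3.3000 + 33.8000i


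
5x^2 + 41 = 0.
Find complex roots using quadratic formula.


disc = 0^2 - 4*5*41 = 0 - 820 = -820
sqrt(|disc|) = sqrt(820) = 28.6356
Real part = 0/(2*5) = 0
Imag part = 28.6356/(2*5) = 2.8636

0 ± 2.8636i


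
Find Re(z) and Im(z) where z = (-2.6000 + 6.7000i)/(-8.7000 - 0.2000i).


Multiply by conjugate: (-2.6000 + 6.7000i)(-8.7000 + 0.2000i) / ((-8.7)^2 + (-0.2)^2)
Numerator real = -2.6*(-8.7) + 6.7*(-0.2) = 21.28
Numerator imag = 6.7*(-8.7) - (-2.6)*(-0.2) = -58.81
Denominator = 75.73
Re(z) = 21.28/75.73 = 0.2810
Im(z) = -58.81/75.73 = -0.7766

Re(z) = 0.2810, Im(z) = -0.7766


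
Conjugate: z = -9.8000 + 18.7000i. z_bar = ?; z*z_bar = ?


z_bar = -9.8000 - 18.7000i
z*z_bar = (-9.8)^2 + 18.7^2 = 96.04 + 349.69 = 445.73

z_bar = -9.8000 - 18.7000i, z*z_bar = 445.73


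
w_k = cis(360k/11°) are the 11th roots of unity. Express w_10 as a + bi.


Angle = 360*10/11 = 327.2727°
a = cos(327.2727°) = 0.8413
b = sin(327.2727°) = -0.5406

0.8413 - 0.5406i


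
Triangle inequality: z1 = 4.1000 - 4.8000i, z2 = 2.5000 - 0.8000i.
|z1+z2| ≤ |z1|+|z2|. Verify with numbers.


|z1| = sqrt(4.1^2 + (-4.8)^2) = sqrt(39.85) = 6.3127
|z2| = sqrt(2.5^2 + (-0.8)^2) = sqrt(6.89) = 2.6249
z1+z2 = 6.6000 - 5.6000i
|z1+z2| = sqrt(74.92) = 8.6556
|z1|+|z2| = 6.3127 + 2.6249 = 8.9376

|z1+z2| = 8.6556 ≤ |z1|+|z2| = 8.9376 (verified)


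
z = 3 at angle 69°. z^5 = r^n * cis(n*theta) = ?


r^5 = 3^5 = 243
n*theta = 5*69° = 345° = 345° (mod 360)
a = 243*cos(345°) = 234.7200
b = 243*sin(345°) = -62.8930

243 cis(345°) = 234.7200 - 62.8930i


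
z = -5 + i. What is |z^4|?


|z| = sqrt(25+1) = sqrt(26) = 5.0990
|z^4| = |z|^4 = (sqrt(26))^4 = 26^2 = 676

|z^4| = 676


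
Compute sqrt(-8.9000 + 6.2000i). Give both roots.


|z| = sqrt(79.21+38.44) = 10.8467
sqrt((|z|+a)/2) = sqrt((10.8467+(-8.9))/2) = sqrt(0.9733) = 0.9866
sqrt((|z|-a)/2) = sqrt((10.8467-(-8.9))/2) = sqrt(9.8733) = 3.1422

±(0.9866 + 3.1422i) i.e. 0.9866 + 3.1422i and -0.9866 - 3.1422i


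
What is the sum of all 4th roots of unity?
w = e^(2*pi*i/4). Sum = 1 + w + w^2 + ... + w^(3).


The sum of all 4th roots of unity is 0.
Geometric series: (1 - w^4)/(1 - w) = (1-1)/(1-w) = 0 since w^4 = 1, w ≠ 1.
Alternatively: coefficient of z^3 in z^4 - 1 is 0.

0


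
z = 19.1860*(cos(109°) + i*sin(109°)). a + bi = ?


a = 19.1860*cos(109°) = 19.1860*(-0.32557) = -6.2464
b = 19.1860*sin(109°) = 19.1860*0.94552 = 18.1407

-6.2464 + 18.1407i


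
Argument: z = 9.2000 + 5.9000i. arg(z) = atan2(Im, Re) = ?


Re = 9.2, Im = 5.9
arg = atan2(5.9, 9.2) = 32.6722 degrees

arg(z) = 32.6722 degrees


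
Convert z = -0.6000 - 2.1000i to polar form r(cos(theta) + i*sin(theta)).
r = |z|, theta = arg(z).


r = sqrt(0.36+4.41) = sqrt(4.77) = 2.1840
theta = atan2(-2.1, -0.6) = -105.9454 degrees

r = 2.1840, theta = -105.9454 degrees


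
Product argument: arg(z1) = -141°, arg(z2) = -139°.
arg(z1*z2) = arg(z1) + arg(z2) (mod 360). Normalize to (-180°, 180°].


arg(z1*z2) = -141° - 139° = -280°
Normalized to (-180°, 180°]: 80°

80°


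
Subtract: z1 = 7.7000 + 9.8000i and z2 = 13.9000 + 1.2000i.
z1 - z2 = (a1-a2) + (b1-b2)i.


Real: 7.7 - 13.9 = -6.2
Imag: 9.8 - 1.2 = 8.6

-6.2000 + 8.6000i


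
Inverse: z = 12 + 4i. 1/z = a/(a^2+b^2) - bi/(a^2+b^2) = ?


|z|^2 = 144+16 = 160
1/z = (12 - 4i)/160

1/z = 0.0750 - 0.0250i


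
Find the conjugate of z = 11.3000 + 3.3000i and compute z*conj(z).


z_bar = 11.3000 - 3.3000i
z*z_bar = 11.3^2 + 3.3^2 = 127.69 + 10.89 = 138.58

z_bar = 11.3000 - 3.3000i, z*z_bar = 138.58


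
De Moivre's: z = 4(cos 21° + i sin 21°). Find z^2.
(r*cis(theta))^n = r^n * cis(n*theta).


r^2 = 4^2 = 16
n*theta = 2*21° = 42° = 42° (mod 360)
a = 16*cos(42°) = 11.8903
b = 16*sin(42°) = 10.7061

16 cis(42°) = 11.8903 + 10.7061i


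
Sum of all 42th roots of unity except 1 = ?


With w = e^(2*pi*i/42), all 42 of the 42th roots of unity w^0 = 1, w, ..., w^(41) sum to 0: 1 + w + ... + w^(41) = (1 - w^42)/(1 - w) = 0 since w^42 = 1, w ≠ 1.
Removing the root 1: w + w^2 + ... + w^(41) = 0 - 1 = -1

Sum = -1


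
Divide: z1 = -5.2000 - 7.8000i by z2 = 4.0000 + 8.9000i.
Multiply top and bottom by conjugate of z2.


Conjugate of z2 = 4.0000 - 8.9000i
Numerator: (-5.2000 - 7.8000i)(4.0000 - 8.9000i) = -90.2200 + 15.0800i
Denominator: 4^2 + 8.9^2 = 95.21
Result = (-90.2200 + 15.0800i)/95.21

-0.9476 + 0.1584i


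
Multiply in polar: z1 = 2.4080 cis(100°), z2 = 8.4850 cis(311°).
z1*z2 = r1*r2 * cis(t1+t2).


r = 2.4080 * 8.4850 = 20.4319
theta = 100° + 311° = 411° = 51° (mod 360)

20.4319 cis(51°)


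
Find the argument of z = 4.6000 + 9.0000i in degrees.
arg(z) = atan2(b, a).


Re = 4.6, Im = 9
arg = atan2(9, 4.6) = 62.9279 degrees

arg(z) = 62.9279 degrees


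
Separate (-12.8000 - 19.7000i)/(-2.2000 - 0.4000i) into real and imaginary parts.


Multiply by conjugate: (-12.8000 - 19.7000i)(-2.2000 + 0.4000i) / ((-2.2)^2 + (-0.4)^2)
Numerator real = -12.8*(-2.2) - (19.7)*(-0.4) = 36.04
Numerator imag = -19.7*(-2.2) - (-12.8)*(-0.4) = 38.22
Denominator = 5
Re(z) = 36.04/5 = 7.2080
Im(z) = 38.22/5 = 7.6440

Re(z) = 7.2080, Im(z) = 7.6440


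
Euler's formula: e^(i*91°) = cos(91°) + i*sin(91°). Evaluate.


cos(91°) = -0.0175
sin(91°) = 0.9998

e^(i*91°) = -0.0175 + 0.9998i


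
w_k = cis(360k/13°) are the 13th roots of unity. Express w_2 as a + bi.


Angle = 360*2/13 = 55.3846°
a = cos(55.3846°) = 0.5681
b = sin(55.3846°) = 0.8230

0.5681 + 0.8230i


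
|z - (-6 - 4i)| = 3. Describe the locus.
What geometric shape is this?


|z - z0| = r is a circle with center z0 and radius r.
Center = (-6, -4), radius = 3

Circle with center (-6, -4) and radius 3


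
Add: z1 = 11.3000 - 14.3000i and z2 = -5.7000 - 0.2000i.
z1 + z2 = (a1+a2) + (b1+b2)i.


Real: 11.3 - 5.7 = 5.6
Imag: -14.3 - 0.2 = -14.5

5.6000 - 14.5000i


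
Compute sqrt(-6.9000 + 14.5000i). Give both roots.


|z| = sqrt(47.61+210.25) = 16.0580
sqrt((|z|+a)/2) = sqrt((16.0580+(-6.9))/2) = sqrt(4.5790) = 2.1399
sqrt((|z|-a)/2) = sqrt((16.0580-(-6.9))/2) = sqrt(11.4790) = 3.3881

±(2.1399 + 3.3881i) i.e. 2.1399 + 3.3881i and -2.1399 - 3.3881i


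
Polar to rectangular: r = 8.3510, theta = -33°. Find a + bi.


a = 8.3510*cos(-33°) = 8.3510*0.83867 = 7.0037
b = 8.3510*sin(-33°) = 8.3510*(-0.54464) = -4.5483

7.0037 - 4.5483i


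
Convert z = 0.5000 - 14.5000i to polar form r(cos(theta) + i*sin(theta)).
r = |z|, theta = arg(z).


r = sqrt(0.25+210.25) = sqrt(210.5) = 14.5086
theta = atan2(-14.5, 0.5) = -88.0251 degrees

r = 14.5086, theta = -88.0251 degrees


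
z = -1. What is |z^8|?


|z| = sqrt(1+0) = sqrt(1) = 1
|z^8| = |z|^8 = 1^8 = 1

|z^8| = 1


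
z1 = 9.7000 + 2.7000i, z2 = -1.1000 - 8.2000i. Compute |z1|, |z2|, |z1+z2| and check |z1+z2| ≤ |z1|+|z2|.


|z1| = sqrt(9.7^2 + 2.7^2) = sqrt(101.38) = 10.0688
|z2| = sqrt((-1.1)^2 + (-8.2)^2) = sqrt(68.45) = 8.2735
z1+z2 = 8.6000 - 5.5000i
|z1+z2| = sqrt(104.21) = 10.2083
|z1|+|z2| = 10.0688 + 8.2735 = 18.3423

|z1+z2| = 10.2083 ≤ |z1|+|z2| = 18.3423 (verified)


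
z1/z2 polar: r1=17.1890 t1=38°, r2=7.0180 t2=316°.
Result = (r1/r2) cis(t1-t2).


r = 17.1890 / 7.0180 = 2.4493
theta = 38° - 316° = -278° = 82° (mod 360)

2.4493 cis(82°)


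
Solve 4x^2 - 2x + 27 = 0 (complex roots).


disc = (-2)^2 - 4*4*27 = 4 - 432 = -428
sqrt(|disc|) = sqrt(428) = 20.6882
Real part = 2/(2*4) = 0.2500
Imag part = 20.6882/(2*4) = 2.5860

0.2500 ± 2.5860i


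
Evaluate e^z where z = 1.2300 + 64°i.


e^1.2300 = 3.4212
cos(64°) = 0.43837
sin(64°) = 0.8988
Real = 3.4212*0.43837 = 1.4998
Imag = 3.4212*0.8988 = 3.0750

1.4998 + 3.0750i


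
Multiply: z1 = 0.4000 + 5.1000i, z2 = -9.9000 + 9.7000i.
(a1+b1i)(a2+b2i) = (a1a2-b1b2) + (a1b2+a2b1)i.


Real = 0.4*(-9.9) - 5.1*9.7 = -3.96 - 49.47 = -53.43
Imag = 0.4*9.7 - (9.9)*5.1 = 3.88 - (50.49) = -46.61

-53.4300 - 46.6100i


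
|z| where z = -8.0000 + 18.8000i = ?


|z| = sqrt((-8)^2 + 18.8^2) = sqrt(64 + 353.44) = sqrt(417.44) = 20.4313

|z| = 20.4313


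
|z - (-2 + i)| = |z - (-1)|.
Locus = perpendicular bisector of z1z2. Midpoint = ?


Equal distances means the locus is the perpendicular bisector of z1 and z2.
Midpoint = ((-2+(-1))/2, (1+0)/2) = (-1.5000, 0.5000)

Perpendicular bisector through (-1.5000, 0.5000)


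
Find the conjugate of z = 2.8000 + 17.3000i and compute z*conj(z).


z_bar = 2.8000 - 17.3000i
z*z_bar = 2.8^2 + 17.3^2 = 7.84 + 299.29 = 307.13

z_bar = 2.8000 - 17.3000i, z*z_bar = 307.13


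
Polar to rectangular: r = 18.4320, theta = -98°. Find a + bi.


a = 18.4320*cos(-98°) = 18.4320*(-0.13917) = -2.5652
b = 18.4320*sin(-98°) = 18.4320*(-0.990268) = -18.2526

-2.5652 - 18.2526i


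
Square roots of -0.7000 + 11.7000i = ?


|z| = sqrt(0.49+136.89) = 11.7209
sqrt((|z|+a)/2) = sqrt((11.7209+(-0.7))/2) = sqrt(5.5105) = 2.3474
sqrt((|z|-a)/2) = sqrt((11.7209-(-0.7))/2) = sqrt(6.2105) = 2.4921

±(2.3474 + 2.4921i) i.e. 2.3474 + 2.4921i and -2.3474 - 2.4921i


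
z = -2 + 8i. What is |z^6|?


|z| = sqrt(4+64) = sqrt(68) = 8.2462
|z^6| = |z|^6 = (sqrt(68))^6 = 68^3 = 314432

|z^6| = 314432


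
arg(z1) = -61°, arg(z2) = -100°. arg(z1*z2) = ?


arg(z1*z2) = -61° - 100° = -161°
Normalized to (-180°, 180°]: -161°

-161°


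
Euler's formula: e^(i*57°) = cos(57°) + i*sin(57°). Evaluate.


cos(57°) = 0.5446
sin(57°) = 0.8387

e^(i*57°) = 0.5446 + 0.8387i


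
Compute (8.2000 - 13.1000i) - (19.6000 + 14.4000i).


Real: 8.2 - 19.6 = -11.4
Imag: -13.1 - 14.4 = -27.5

-11.4000 - 27.5000i


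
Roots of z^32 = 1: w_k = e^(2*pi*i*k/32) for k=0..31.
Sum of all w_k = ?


The sum of all 32th roots of unity is 0.
Geometric series: (1 - w^32)/(1 - w) = (1-1)/(1-w) = 0 since w^32 = 1, w ≠ 1.
Alternatively: coefficient of z^31 in z^32 - 1 is 0.

0


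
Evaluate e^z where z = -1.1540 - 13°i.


e^-1.1540 = 0.3154
cos(-13°) = 0.9744
sin(-13°) = -0.22495
Real = 0.3154*0.9744 = 0.3073
Imag = 0.3154*(-0.22495) = -0.0709

0.3073 - 0.0709i


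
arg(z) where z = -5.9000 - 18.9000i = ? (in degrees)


Re = -5.9, Im = -18.9
arg = atan2(-18.9, -5.9) = -107.3368 degrees

arg(z) = -107.3368 degrees


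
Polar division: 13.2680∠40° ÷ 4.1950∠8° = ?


r = 13.2680 / 4.1950 = 3.1628
theta = 40° - 8° = 32° = 32° (mod 360)

3.1628 cis(32°)


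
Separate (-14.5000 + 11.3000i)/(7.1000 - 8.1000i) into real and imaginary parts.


Multiply by conjugate: (-14.5000 + 11.3000i)(7.1000 + 8.1000i) / (7.1^2 + (-8.1)^2)
Numerator real = -14.5*7.1 + 11.3*(-8.1) = -194.48
Numerator imag = 11.3*7.1 - (-14.5)*(-8.1) = -37.22
Denominator = 116.02
Re(z) = -194.48/116.02 = -1.6763
Im(z) = -37.22/116.02 = -0.3208

Re(z) = -1.6763, Im(z) = -0.3208


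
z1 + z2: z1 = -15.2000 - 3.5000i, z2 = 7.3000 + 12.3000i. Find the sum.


Real: -15.2 + 7.3 = -7.9
Imag: -3.5 + 12.3 = 8.8

-7.9000 + 8.8000i


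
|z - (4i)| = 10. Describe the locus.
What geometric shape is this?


|z - z0| = r is a circle with center z0 and radius r.
Center = (0, 4), radius = 10

Circle with center (0, 4) and radius 10


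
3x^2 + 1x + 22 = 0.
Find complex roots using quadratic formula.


disc = 1^2 - 4*3*22 = 1 - 264 = -263
sqrt(|disc|) = sqrt(263) = 16.2173
Real part = -1/(2*3) = -0.1667
Imag part = 16.2173/(2*3) = 2.7029

-0.1667 ± 2.7029i


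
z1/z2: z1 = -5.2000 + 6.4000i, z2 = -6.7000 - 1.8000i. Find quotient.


Conjugate of z2 = -6.7000 + 1.8000i
Numerator: (-5.2000 + 6.4000i)(-6.7000 + 1.8000i) = 23.3200 - 52.2400i
Denominator: (-6.7)^2 + (-1.8)^2 = 48.13
Result = (23.3200 - 52.2400i)/48.13

0.4845 - 1.0854i


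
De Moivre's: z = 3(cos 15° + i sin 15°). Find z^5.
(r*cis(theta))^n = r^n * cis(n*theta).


r^5 = 3^5 = 243
n*theta = 5*15° = 75° = 75° (mod 360)
a = 243*cos(75°) = 62.8930
b = 243*sin(75°) = 234.7200

243 cis(75°) = 62.8930 + 234.7200i


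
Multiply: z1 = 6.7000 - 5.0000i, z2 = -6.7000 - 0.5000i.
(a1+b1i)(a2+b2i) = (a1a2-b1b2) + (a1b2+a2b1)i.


Real = 6.7*(-6.7) - (-5)*(-0.5) = -44.89 - 2.5 = -47.39
Imag = 6.7*(-0.5) - (6.7)*(-5) = -3.35 + 33.5 = 30.15

-47.3900 + 30.1500i


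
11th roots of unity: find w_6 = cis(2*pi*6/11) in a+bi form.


Angle = 360*6/11 = 196.3636°
a = cos(196.3636°) = -0.9595
b = sin(196.3636°) = -0.2817

-0.9595 - 0.2817i


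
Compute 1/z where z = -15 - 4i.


|z|^2 = 225+16 = 241
1/z = (-15 + 4i)/241

1/z = -0.0622 + 0.0166i


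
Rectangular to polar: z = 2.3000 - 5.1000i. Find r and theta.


r = sqrt(5.29+26.01) = sqrt(31.3) = 5.5946
theta = atan2(-5.1, 2.3) = -65.7256 degrees

r = 5.5946, theta = -65.7256 degrees


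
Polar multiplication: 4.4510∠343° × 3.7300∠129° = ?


r = 4.4510 * 3.7300 = 16.6022
theta = 343° + 129° = 472° = 112° (mod 360)

16.6022 cis(112°)


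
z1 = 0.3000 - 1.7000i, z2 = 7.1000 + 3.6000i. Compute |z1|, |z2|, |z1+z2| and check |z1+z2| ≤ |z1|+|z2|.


|z1| = sqrt(0.3^2 + (-1.7)^2) = sqrt(2.98) = 1.7263
|z2| = sqrt(7.1^2 + 3.6^2) = sqrt(63.37) = 7.9605
z1+z2 = 7.4000 + 1.9000i
|z1+z2| = sqrt(58.37) = 7.6400
|z1|+|z2| = 1.7263 + 7.9605 = 9.6868

|z1+z2| = 7.6400 ≤ |z1|+|z2| = 9.6868 (verified)


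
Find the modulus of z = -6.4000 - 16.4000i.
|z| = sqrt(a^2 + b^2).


|z| = sqrt((-6.4)^2 + (-16.4)^2) = sqrt(40.96 + 268.96) = sqrt(309.92) = 17.6045

|z| = 17.6045


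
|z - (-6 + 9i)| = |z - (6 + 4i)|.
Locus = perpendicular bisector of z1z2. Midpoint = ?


Equal distances means the locus is the perpendicular bisector of z1 and z2.
Midpoint = ((-6+6)/2, (9+4)/2) = (0, 6.5000)

Perpendicular bisector through (0, 6.5000)


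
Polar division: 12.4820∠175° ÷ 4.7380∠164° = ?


r = 12.4820 / 4.7380 = 2.6344
theta = 175° - 164° = 11° = 11° (mod 360)

2.6344 cis(11°)


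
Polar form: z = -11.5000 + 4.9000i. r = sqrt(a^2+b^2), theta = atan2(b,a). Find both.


r = sqrt(132.25+24.01) = sqrt(156.26) = 12.5004
theta = atan2(4.9, -11.5) = 156.9218 degrees

r = 12.5004, theta = 156.9218 degrees


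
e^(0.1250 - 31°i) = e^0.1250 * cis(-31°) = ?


e^0.1250 = 1.1331
cos(-31°) = 0.8572
sin(-31°) = -0.51504
Real = 1.1331*0.8572 = 0.9713
Imag = 1.1331*(-0.51504) = -0.5836

0.9713 - 0.5836i


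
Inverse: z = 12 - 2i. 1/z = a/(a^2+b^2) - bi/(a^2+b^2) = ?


|z|^2 = 144+4 = 148
1/z = (12 + 2i)/148

1/z = 0.0811 + 0.0135i


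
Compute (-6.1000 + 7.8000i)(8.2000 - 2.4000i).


Real = -6.1*8.2 - 7.8*(-2.4) = -50.02 - (-18.72) = -31.3
Imag = -6.1*(-2.4) + 8.2*7.8 = 14.64 + 63.96 = 78.6

-31.3000 + 78.6000i


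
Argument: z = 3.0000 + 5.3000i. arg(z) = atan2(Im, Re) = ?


Re = 3, Im = 5.3
arg = atan2(5.3, 3) = 60.4885 degrees

arg(z) = 60.4885 degrees


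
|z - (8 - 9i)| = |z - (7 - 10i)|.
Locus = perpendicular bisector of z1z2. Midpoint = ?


Equal distances means the locus is the perpendicular bisector of z1 and z2.
Midpoint = ((8+7)/2, (-9+(-10))/2) = (7.5000, -9.5000)

Perpendicular bisector through (7.5000, -9.5000)


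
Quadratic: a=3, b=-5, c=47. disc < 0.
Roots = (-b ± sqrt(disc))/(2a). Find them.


disc = (-5)^2 - 4*3*47 = 25 - 564 = -539
sqrt(|disc|) = sqrt(539) = 23.2164
Real part = 5/(2*3) = 0.8333
Imag part = 23.2164/(2*3) = 3.8694

0.8333 ± 3.8694i


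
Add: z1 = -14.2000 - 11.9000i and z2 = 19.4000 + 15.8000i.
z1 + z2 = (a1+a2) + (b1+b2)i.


Real: -14.2 + 19.4 = 5.2
Imag: -11.9 + 15.8 = 3.9

5.2000 + 3.9000i


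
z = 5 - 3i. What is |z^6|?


|z| = sqrt(25+9) = sqrt(34) = 5.8310
|z^6| = |z|^6 = (sqrt(34))^6 = 34^3 = 39304

|z^6| = 39304


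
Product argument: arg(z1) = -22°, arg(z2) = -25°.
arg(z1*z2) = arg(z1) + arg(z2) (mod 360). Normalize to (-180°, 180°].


arg(z1*z2) = -22° - 25° = -47°
Normalized to (-180°, 180°]: -47°

-47°


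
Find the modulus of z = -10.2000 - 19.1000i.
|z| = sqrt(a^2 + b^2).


|z| = sqrt((-10.2)^2 + (-19.1)^2) = sqrt(104.04 + 364.81) = sqrt(468.85) = 21.6529

|z| = 21.6529


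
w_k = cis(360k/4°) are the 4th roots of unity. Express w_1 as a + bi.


Angle = 360*1/4 = 90°
a = cos(90°) = 0
b = sin(90°) = 1.0000

0 + 1.0000i


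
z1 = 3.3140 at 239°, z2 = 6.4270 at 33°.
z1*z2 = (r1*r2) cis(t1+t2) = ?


r = 3.3140 * 6.4270 = 21.2991
theta = 239° + 33° = 272° = 272° (mod 360)

21.2991 cis(272°)


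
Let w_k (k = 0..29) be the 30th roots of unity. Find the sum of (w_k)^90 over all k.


The roots are w_k = w^k with w = e^(2*pi*i/30), and (w^k)^90 = (w^90)^k.
So S = 1 + u + u^2 + ... + u^(29) with u = w^90.
90 = 3*30 + 0, so 90 is a multiple of 30 and u = (w^30)^3 = 1.
Every one of the 30 terms equals 1: S = 30

S = 30


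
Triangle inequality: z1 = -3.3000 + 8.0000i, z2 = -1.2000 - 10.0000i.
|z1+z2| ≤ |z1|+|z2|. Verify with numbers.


|z1| = sqrt((-3.3)^2 + 8^2) = sqrt(74.89) = 8.6539
|z2| = sqrt((-1.2)^2 + (-10)^2) = sqrt(101.44) = 10.0717
z1+z2 = -4.5000 - 2.0000i
|z1+z2| = sqrt(24.25) = 4.9244
|z1|+|z2| = 8.6539 + 10.0717 = 18.7256

|z1+z2| = 4.9244 ≤ |z1|+|z2| = 18.7256 (verified)


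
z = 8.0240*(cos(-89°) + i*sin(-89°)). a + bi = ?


a = 8.0240*cos(-89°) = 8.0240*0.01745 = 0.1400
b = 8.0240*sin(-89°) = 8.0240*(-0.99985) = -8.0228

0.1400 - 8.0228i


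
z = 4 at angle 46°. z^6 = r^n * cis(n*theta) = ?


r^6 = 4^6 = 4096
n*theta = 6*46° = 276° = 276° (mod 360)
a = 4096*cos(276°) = 428.1486
b = 4096*sin(276°) = -4073.5617

4096 cis(276°) = 428.1486 - 4073.5617i


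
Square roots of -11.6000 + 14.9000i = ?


|z| = sqrt(134.56+222.01) = 18.8831
sqrt((|z|+a)/2) = sqrt((18.8831+(-11.6))/2) = sqrt(3.6415) = 1.9083
sqrt((|z|-a)/2) = sqrt((18.8831-(-11.6))/2) = sqrt(15.2415) = 3.9040

±(1.9083 + 3.9040i) i.e. 1.9083 + 3.9040i and -1.9083 - 3.9040i


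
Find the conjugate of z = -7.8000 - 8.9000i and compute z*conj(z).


z_bar = -7.8000 + 8.9000i
z*z_bar = (-7.8)^2 + (-8.9)^2 = 60.84 + 79.21 = 140.05

z_bar = -7.8000 + 8.9000i, z*z_bar = 140.05


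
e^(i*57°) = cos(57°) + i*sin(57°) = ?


cos(57°) = 0.5446
sin(57°) = 0.8387

e^(i*57°) = 0.5446 + 0.8387i


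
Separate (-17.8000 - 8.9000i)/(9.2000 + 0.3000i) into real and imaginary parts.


Multiply by conjugate: (-17.8000 - 8.9000i)(9.2000 - 0.3000i) / (9.2^2 + 0.3^2)
Numerator real = -17.8*9.2 - (8.9)*0.3 = -166.43
Numerator imag = -8.9*9.2 - (-17.8)*0.3 = -76.54
Denominator = 84.73
Re(z) = -166.43/84.73 = -1.9642
Im(z) = -76.54/84.73 = -0.9033

Re(z) = -1.9642, Im(z) = -0.9033


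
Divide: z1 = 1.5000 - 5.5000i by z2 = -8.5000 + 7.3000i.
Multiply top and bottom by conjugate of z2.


Conjugate of z2 = -8.5000 - 7.3000i
Numerator: (1.5000 - 5.5000i)(-8.5000 - 7.3000i) = -52.9000 + 35.8000i
Denominator: (-8.5)^2 + 7.3^2 = 125.54
Result = (-52.9000 + 35.8000i)/125.54

-0.4214 + 0.2852i


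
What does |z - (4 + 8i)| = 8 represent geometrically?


|z - z0| = r is a circle with center z0 and radius r.
Center = (4, 8), radius = 8

Circle with center (4, 8) and radius 8


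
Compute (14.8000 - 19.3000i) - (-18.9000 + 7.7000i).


Real: 14.8 + 18.9 = 33.7
Imag: -19.3 - 7.7 = -27

33.7000 - 27.0000i


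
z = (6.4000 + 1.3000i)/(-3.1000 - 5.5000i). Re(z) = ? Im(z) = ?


Multiply by conjugate: (6.4000 + 1.3000i)(-3.1000 + 5.5000i) / ((-3.1)^2 + (-5.5)^2)
Numerator real = 6.4*(-3.1) + 1.3*(-5.5) = -26.99
Numerator imag = 1.3*(-3.1) - 6.4*(-5.5) = 31.17
Denominator = 39.86
Re(z) = -26.99/39.86 = -0.6771
Im(z) = 31.17/39.86 = 0.7820

Re(z) = -0.6771, Im(z) = 0.7820


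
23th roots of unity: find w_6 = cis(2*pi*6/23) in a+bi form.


Angle = 360*6/23 = 93.913°
a = cos(93.913°) = -0.0682
b = sin(93.913°) = 0.9977

-0.0682 + 0.9977i


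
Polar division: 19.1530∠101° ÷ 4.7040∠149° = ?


r = 19.1530 / 4.7040 = 4.0716
theta = 101° - 149° = -48° = 312° (mod 360)

4.0716 cis(312°)


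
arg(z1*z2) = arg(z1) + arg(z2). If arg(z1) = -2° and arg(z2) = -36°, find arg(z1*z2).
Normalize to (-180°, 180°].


arg(z1*z2) = -2° - 36° = -38°
Normalized to (-180°, 180°]: -38°

-38°


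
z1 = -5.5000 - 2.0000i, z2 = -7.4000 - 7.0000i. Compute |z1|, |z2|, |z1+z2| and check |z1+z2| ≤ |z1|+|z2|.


|z1| = sqrt((-5.5)^2 + (-2)^2) = sqrt(34.25) = 5.8523
|z2| = sqrt((-7.4)^2 + (-7)^2) = sqrt(103.76) = 10.1863
z1+z2 = -12.9000 - 9.0000i
|z1+z2| = sqrt(247.41) = 15.7293
|z1|+|z2| = 5.8523 + 10.1863 = 16.0386

|z1+z2| = 15.7293 ≤ |z1|+|z2| = 16.0386 (verified)


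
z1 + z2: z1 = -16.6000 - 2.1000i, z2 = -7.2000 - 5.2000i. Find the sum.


Real: -16.6 - 7.2 = -23.8
Imag: -2.1 - 5.2 = -7.3

-23.8000 - 7.3000i


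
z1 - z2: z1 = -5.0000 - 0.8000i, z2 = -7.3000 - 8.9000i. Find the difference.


Real: -5 + 7.3 = 2.3
Imag: -0.8 + 8.9 = 8.1

2.3000 + 8.1000i


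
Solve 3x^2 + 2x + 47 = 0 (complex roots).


disc = 2^2 - 4*3*47 = 4 - 564 = -560
sqrt(|disc|) = sqrt(560) = 23.6643
Real part = -2/(2*3) = -0.3333
Imag part = 23.6643/(2*3) = 3.9441

-0.3333 ± 3.9441i


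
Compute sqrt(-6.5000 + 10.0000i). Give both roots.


|z| = sqrt(42.25+100) = 11.9269
sqrt((|z|+a)/2) = sqrt((11.9269+(-6.5))/2) = sqrt(2.7134) = 1.6472
sqrt((|z|-a)/2) = sqrt((11.9269-(-6.5))/2) = sqrt(9.2134) = 3.0354

±(1.6472 + 3.0354i) i.e. 1.6472 + 3.0354i and -1.6472 - 3.0354i


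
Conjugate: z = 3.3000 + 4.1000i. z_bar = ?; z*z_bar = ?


z_bar = 3.3000 - 4.1000i
z*z_bar = 3.3^2 + 4.1^2 = 10.89 + 16.81 = 27.7

z_bar = 3.3000 - 4.1000i, z*z_bar = 27.7


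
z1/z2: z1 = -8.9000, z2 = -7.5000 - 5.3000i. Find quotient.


Conjugate of z2 = -7.5000 + 5.3000i
Numerator: (-8.9000)(-7.5000 + 5.3000i) = 66.7500 - 47.1700i
Denominator: (-7.5)^2 + (-5.3)^2 = 84.34
Result = (66.7500 - 47.1700i)/84.34

0.7914 - 0.5593i


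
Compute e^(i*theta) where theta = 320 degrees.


cos(320°) = 0.7660
sin(320°) = -0.6428

e^(i*320°) = 0.7660 - 0.6428i


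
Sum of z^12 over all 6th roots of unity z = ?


The roots are w_k = w^k with w = e^(2*pi*i/6), and (w^k)^12 = (w^12)^k.
So S = 1 + u + u^2 + ... + u^(5) with u = w^12.
12 = 2*6 + 0, so 12 is a multiple of 6 and u = (w^6)^2 = 1.
Every one of the 6 terms equals 1: S = 6

S = 6


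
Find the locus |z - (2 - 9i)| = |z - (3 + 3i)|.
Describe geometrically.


Equal distances means the locus is the perpendicular bisector of z1 and z2.
Midpoint = ((2+3)/2, (-9+3)/2) = (2.5000, -3.0000)

Perpendicular bisector through (2.5000, -3.0000)


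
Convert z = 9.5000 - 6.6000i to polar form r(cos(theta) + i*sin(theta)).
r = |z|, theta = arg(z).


r = sqrt(90.25+43.56) = sqrt(133.81) = 11.5676
theta = atan2(-6.6, 9.5) = -34.7891 degrees

r = 11.5676, theta = -34.7891 degrees


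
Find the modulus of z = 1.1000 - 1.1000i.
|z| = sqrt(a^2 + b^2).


|z| = sqrt(1.1^2 + (-1.1)^2) = sqrt(1.21 + 1.21) = sqrt(2.42) = 1.5556

|z| = 1.5556


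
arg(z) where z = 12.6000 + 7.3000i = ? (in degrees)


Re = 12.6, Im = 7.3
arg = atan2(7.3, 12.6) = 30.0865 degrees

arg(z) = 30.0865 degrees


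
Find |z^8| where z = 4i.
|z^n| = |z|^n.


|z| = sqrt(0+16) = sqrt(16) = 4
|z^8| = |z|^8 = 4^8 = 65536

|z^8| = 65536


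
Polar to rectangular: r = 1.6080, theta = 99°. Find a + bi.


a = 1.6080*cos(99°) = 1.6080*(-0.1564) = -0.2515
b = 1.6080*sin(99°) = 1.6080*0.9877 = 1.5882

-0.2515 + 1.5882i


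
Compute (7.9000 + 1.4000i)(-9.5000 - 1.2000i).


Real = 7.9*(-9.5) - 1.4*(-1.2) = -75.05 - (-1.68) = -73.37
Imag = 7.9*(-1.2) - (9.5)*1.4 = -9.48 - (13.3) = -22.78

-73.3700 - 22.7800i


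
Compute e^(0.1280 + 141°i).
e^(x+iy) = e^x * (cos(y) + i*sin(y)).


e^0.1280 = 1.1366
cos(141°) = -0.7771
sin(141°) = 0.6293
Real = 1.1366*(-0.7771) = -0.8833
Imag = 1.1366*0.6293 = 0.7153

-0.8833 + 0.7153i


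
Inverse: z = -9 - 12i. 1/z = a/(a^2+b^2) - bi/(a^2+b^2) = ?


|z|^2 = 81+144 = 225
1/z = (-9 + 12i)/225

1/z = -0.0400 + 0.0533i


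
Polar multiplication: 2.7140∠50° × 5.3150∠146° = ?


r = 2.7140 * 5.3150 = 14.4249
theta = 50° + 146° = 196° = 196° (mod 360)

14.4249 cis(196°)


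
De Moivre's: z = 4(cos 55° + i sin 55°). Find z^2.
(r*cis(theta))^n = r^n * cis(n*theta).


r^2 = 4^2 = 16
n*theta = 2*55° = 110° = 110° (mod 360)
a = 16*cos(110°) = -5.4723
b = 16*sin(110°) = 15.0351

16 cis(110°) = -5.4723 + 15.0351i


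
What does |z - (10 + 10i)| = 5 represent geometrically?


|z - z0| = r is a circle with center z0 and radius r.
Center = (10, 10), radius = 5

Circle with center (10, 10) and radius 5


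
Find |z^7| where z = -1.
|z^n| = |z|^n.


|z| = sqrt(1+0) = sqrt(1) = 1
|z^7| = |z|^7 = 1^7 = 1

|z^7| = 1


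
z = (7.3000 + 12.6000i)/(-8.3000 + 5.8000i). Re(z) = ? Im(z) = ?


Multiply by conjugate: (7.3000 + 12.6000i)(-8.3000 - 5.8000i) / ((-8.3)^2 + 5.8^2)
Numerator real = 7.3*(-8.3) + 12.6*5.8 = 12.49
Numerator imag = 12.6*(-8.3) - 7.3*5.8 = -146.92
Denominator = 102.53
Re(z) = 12.49/102.53 = 0.1218
Im(z) = -146.92/102.53 = -1.4329

Re(z) = 0.1218, Im(z) = -1.4329


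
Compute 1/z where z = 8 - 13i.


|z|^2 = 64+169 = 233
1/z = (8 + 13i)/233

1/z = 0.0343 + 0.0558i


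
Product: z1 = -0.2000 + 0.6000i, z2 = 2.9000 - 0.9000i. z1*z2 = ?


Real = -0.2*2.9 - 0.6*(-0.9) = -0.58 - (-0.54) = -0.04
Imag = -0.2*(-0.9) + 2.9*0.6 = 0.18 + 1.74 = 1.92

-0.0400 + 1.9200i


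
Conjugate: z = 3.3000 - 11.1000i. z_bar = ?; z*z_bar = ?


z_bar = 3.3000 + 11.1000i
z*z_bar = 3.3^2 + (-11.1)^2 = 10.89 + 123.21 = 134.1

z_bar = 3.3000 + 11.1000i, z*z_bar = 134.1


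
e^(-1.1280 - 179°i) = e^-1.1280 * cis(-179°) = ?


e^-1.1280 = 0.3237
cos(-179°) = -0.9998
sin(-179°) = -0.01745
Real = 0.3237*(-0.9998) = -0.3236
Imag = 0.3237*(-0.01745) = -0.0056

-0.3236 - 0.0056i


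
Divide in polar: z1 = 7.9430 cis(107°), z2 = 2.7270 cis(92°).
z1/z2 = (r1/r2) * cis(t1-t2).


r = 7.9430 / 2.7270 = 2.9127
theta = 107° - 92° = 15° = 15° (mod 360)

2.9127 cis(15°)


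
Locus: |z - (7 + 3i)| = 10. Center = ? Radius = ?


|z - z0| = r is a circle with center z0 and radius r.
Center = (7, 3), radius = 10

Circle with center (7, 3) and radius 10


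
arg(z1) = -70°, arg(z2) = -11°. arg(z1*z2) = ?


arg(z1*z2) = -70° - 11° = -81°
Normalized to (-180°, 180°]: -81°

-81°


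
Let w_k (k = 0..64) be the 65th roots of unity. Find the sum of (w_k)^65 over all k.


The roots are w_k = w^k with w = e^(2*pi*i/65), and (w^k)^65 = (w^65)^k.
So S = 1 + u + u^2 + ... + u^(64) with u = w^65.
65 = 1*65 + 0, so 65 is a multiple of 65 and u = (w^65)^1 = 1.
Every one of the 65 terms equals 1: S = 65

S = 65


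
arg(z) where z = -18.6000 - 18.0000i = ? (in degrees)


Re = -18.6, Im = -18
arg = atan2(-18, -18.6) = -135.9392 degrees

arg(z) = -135.9392 degrees


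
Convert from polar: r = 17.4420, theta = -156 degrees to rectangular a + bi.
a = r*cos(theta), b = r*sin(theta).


a = 17.4420*cos(-156°) = 17.4420*(-0.91355) = -15.9341
b = 17.4420*sin(-156°) = 17.4420*(-0.406737) = -7.0943

-15.9341 - 7.0943i


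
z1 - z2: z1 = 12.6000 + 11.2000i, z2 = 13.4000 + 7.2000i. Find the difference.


Real: 12.6 - 13.4 = -0.8
Imag: 11.2 - 7.2 = 4

-0.8000 + 4.0000i


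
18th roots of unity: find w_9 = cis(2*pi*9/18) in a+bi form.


Angle = 360*9/18 = 180°
a = cos(180°) = -1.0000
b = sin(180°) = 0

-1.0000 + 0i


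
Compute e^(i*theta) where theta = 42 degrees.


cos(42°) = 0.7431
sin(42°) = 0.6691

e^(i*42°) = 0.7431 + 0.6691i


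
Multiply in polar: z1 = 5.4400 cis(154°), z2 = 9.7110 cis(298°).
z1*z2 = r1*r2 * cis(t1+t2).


r = 5.4400 * 9.7110 = 52.8278
theta = 154° + 298° = 452° = 92° (mod 360)

52.8278 cis(92°)


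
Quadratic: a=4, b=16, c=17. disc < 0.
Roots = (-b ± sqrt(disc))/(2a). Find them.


disc = 16^2 - 4*4*17 = 256 - 272 = -16
sqrt(|disc|) = sqrt(16) = 4.0000
Real part = -16/(2*4) = -2.0000
Imag part = 4.0000/(2*4) = 0.5000

-2.0000 ± 0.5000i


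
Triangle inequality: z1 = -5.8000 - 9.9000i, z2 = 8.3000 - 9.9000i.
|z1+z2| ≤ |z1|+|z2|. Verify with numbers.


|z1| = sqrt((-5.8)^2 + (-9.9)^2) = sqrt(131.65) = 11.4739
|z2| = sqrt(8.3^2 + (-9.9)^2) = sqrt(166.9) = 12.9190
z1+z2 = 2.5000 - 19.8000i
|z1+z2| = sqrt(398.29) = 19.9572
|z1|+|z2| = 11.4739 + 12.9190 = 24.3929

|z1+z2| = 19.9572 ≤ |z1|+|z2| = 24.3929 (verified)


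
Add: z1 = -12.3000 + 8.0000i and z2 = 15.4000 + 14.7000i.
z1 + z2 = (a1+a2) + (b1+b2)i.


Real: -12.3 + 15.4 = 3.1
Imag: 8 + 14.7 = 22.7

3.1000 + 22.7000i


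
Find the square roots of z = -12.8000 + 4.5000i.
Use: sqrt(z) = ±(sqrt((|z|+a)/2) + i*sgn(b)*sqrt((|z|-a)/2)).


|z| = sqrt(163.84+20.25) = 13.5680
sqrt((|z|+a)/2) = sqrt((13.5680+(-12.8))/2) = sqrt(0.3840) = 0.6197
sqrt((|z|-a)/2) = sqrt((13.5680-(-12.8))/2) = sqrt(13.1840) = 3.6310

±(0.6197 + 3.6310i) i.e. 0.6197 + 3.6310i and -0.6197 - 3.6310i


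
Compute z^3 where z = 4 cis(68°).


r^3 = 4^3 = 64
n*theta = 3*68° = 204° = 204° (mod 360)
a = 64*cos(204°) = -58.4669
b = 64*sin(204°) = -26.0311

64 cis(204°) = -58.4669 - 26.0311i


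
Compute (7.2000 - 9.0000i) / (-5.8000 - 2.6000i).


Conjugate of z2 = -5.8000 + 2.6000i
Numerator: (7.2000 - 9.0000i)(-5.8000 + 2.6000i) = -18.3600 + 70.9200i
Denominator: (-5.8)^2 + (-2.6)^2 = 40.4
Result = (-18.3600 + 70.9200i)/40.4

-0.4545 + 1.7554i


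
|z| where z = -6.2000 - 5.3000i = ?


|z| = sqrt((-6.2)^2 + (-5.3)^2) = sqrt(38.44 + 28.09) = sqrt(66.53) = 8.1566

|z| = 8.1566


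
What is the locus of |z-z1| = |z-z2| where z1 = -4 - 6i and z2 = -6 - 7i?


Equal distances means the locus is the perpendicular bisector of z1 and z2.
Midpoint = ((-4+(-6))/2, (-6+(-7))/2) = (-5.0000, -6.5000)

Perpendicular bisector through (-5.0000, -6.5000)


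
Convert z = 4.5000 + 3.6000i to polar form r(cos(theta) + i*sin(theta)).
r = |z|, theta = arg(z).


r = sqrt(20.25+12.96) = sqrt(33.21) = 5.7628
theta = atan2(3.6, 4.5) = 38.6598 degrees

r = 5.7628, theta = 38.6598 degrees


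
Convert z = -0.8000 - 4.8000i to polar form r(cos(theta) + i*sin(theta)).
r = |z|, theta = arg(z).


r = sqrt(0.64+23.04) = sqrt(23.68) = 4.8662
theta = atan2(-4.8, -0.8) = -99.4623 degrees

r = 4.8662, theta = -99.4623 degrees


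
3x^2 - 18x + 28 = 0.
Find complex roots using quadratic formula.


disc = (-18)^2 - 4*3*28 = 324 - 336 = -12
sqrt(|disc|) = sqrt(12) = 3.4641
Real part = 18/(2*3) = 3.0000
Imag part = 3.4641/(2*3) = 0.5774

3.0000 ± 0.5774i


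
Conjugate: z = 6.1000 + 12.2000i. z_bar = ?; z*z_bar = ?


z_bar = 6.1000 - 12.2000i
z*z_bar = 6.1^2 + 12.2^2 = 37.21 + 148.84 = 186.05

z_bar = 6.1000 - 12.2000i, z*z_bar = 186.05


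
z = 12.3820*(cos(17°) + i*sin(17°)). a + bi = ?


a = 12.3820*cos(17°) = 12.3820*0.956305 = 11.8410
b = 12.3820*sin(17°) = 12.3820*0.29237 = 3.6201

11.8410 + 3.6201i


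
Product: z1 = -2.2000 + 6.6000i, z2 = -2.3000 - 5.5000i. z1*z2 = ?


Real = -2.2*(-2.3) - 6.6*(-5.5) = 5.06 - (-36.3) = 41.36
Imag = -2.2*(-5.5) - (2.3)*6.6 = 12.1 - (15.18) = -3.08

41.3600 - 3.0800i


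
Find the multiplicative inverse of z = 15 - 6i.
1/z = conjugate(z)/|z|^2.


|z|^2 = 225+36 = 261
1/z = (15 + 6i)/261

1/z = 0.0575 + 0.0230i


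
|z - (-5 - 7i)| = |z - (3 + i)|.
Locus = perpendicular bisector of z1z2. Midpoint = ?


Equal distances means the locus is the perpendicular bisector of z1 and z2.
Midpoint = ((-5+3)/2, (-7+1)/2) = (-1.0000, -3.0000)

Perpendicular bisector through (-1.0000, -3.0000)


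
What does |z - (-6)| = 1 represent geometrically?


|z - z0| = r is a circle with center z0 and radius r.
Center = (-6, 0), radius = 1

Circle with center (-6, 0) and radius 1


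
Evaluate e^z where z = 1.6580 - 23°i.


e^1.6580 = 5.2488
cos(-23°) = 0.9205
sin(-23°) = -0.39073
Real = 5.2488*0.9205 = 4.8315
Imag = 5.2488*(-0.39073) = -2.0509

4.8315 - 2.0509i


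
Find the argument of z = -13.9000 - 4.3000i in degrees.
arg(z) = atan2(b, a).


Re = -13.9, Im = -4.3
arg = atan2(-4.3, -13.9) = -162.8104 degrees

arg(z) = -162.8104 degrees


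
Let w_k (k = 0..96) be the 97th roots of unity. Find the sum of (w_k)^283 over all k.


The roots are w_k = w^k with w = e^(2*pi*i/97), and (w^k)^283 = (w^283)^k.
So S = 1 + u + u^2 + ... + u^(96) with u = w^283.
283 = 2*97 + 89, so 283 is not a multiple of 97: u = (w^97)^2 * w^89 = w^89 ≠ 1 (w is a primitive 97th root), while u^97 = (w^97)^283 = 1.
Geometric series: S = (1 - u^97)/(1 - u) = (1 - 1)/(1 - u) = 0

S = 0


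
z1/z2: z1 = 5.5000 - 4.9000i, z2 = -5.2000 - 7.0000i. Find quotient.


Conjugate of z2 = -5.2000 + 7.0000i
Numerator: (5.5000 - 4.9000i)(-5.2000 + 7.0000i) = 5.7000 + 63.9800i
Denominator: (-5.2)^2 + (-7)^2 = 76.04
Result = (5.7000 + 63.9800i)/76.04

0.0750 + 0.8414i
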